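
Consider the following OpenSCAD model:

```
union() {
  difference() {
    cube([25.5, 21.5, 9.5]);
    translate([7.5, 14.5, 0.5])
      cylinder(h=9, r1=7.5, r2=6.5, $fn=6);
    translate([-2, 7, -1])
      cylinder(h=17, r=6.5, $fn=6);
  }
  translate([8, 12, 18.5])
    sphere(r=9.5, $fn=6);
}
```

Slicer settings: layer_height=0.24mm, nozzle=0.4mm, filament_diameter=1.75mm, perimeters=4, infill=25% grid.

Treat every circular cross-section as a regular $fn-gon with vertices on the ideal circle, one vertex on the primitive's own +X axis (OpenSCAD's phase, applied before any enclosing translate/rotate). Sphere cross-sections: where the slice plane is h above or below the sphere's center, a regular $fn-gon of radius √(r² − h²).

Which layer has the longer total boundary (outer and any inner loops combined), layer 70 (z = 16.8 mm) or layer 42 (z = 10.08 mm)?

layer 70 (z = 16.8 mm)

Layer 70 (z = 16.8): the cube does not reach this height (z outside [0, 9.5]); the cone at (7.5, 14.5) is absent (z outside [0.5, 9.5]); the cylinder at (-2, 7) is not intersected at this z (z outside [-1, 16]); Subtracting the remaining from the first: the first operand is absent here, so nothing remains; the sphere at (8, 12): section is a regular 6-gon, circumradius = √(r²−h²) = √(9.5²−1.7²) = 9.347 (perimeter = 2·6·9.347·sin(180°/6) = 56.08 mm); Taking the union: only the r=9.5 sphere at (8, 12) is present, so the union is just that shape — boundary = 56.08 mm. So its perimeter = 56.08 mm. Layer 42 (z = 10.08): the cube is absent (z outside [0, 9.5]); the cone at (7.5, 14.5) is not intersected at this z (z outside [0.5, 9.5]); the cylinder at (-2, 7): section is a regular 6-gon, circumradius r=6.5 (perimeter = 2·6·6.500·sin(180°/6) = 39.00 mm); Subtracting the remaining from the first: the first operand is absent here, so nothing remains; the r=9.5 sphere at (8, 12) slices to a regular 6-gon of circumradius 4.399 (√(r²−h²) with h=8.42 from center) (perimeter = 2·6·4.399·sin(180°/6) = 26.40 mm); Combining (union): only the r=9.5 sphere at (8, 12) is present, so the union is just that shape — boundary = 26.40 mm. So its perimeter = 26.40 mm. Layer 70 is larger (56.08 vs 26.40 mm).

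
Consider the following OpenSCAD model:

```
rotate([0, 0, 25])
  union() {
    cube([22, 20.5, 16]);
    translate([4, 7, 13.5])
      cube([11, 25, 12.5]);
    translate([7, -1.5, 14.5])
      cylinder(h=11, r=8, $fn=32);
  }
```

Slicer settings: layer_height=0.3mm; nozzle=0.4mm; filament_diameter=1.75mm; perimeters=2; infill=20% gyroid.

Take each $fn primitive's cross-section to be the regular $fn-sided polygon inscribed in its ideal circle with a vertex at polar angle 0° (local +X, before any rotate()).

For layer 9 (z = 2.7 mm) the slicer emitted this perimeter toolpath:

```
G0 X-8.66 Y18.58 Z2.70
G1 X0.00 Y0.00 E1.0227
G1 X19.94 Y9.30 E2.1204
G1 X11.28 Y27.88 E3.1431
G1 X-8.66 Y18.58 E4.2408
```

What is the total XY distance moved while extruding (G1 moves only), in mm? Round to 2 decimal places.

85.00 mm

Sum the Euclidean lengths of each G1 segment: total = 85.00 mm.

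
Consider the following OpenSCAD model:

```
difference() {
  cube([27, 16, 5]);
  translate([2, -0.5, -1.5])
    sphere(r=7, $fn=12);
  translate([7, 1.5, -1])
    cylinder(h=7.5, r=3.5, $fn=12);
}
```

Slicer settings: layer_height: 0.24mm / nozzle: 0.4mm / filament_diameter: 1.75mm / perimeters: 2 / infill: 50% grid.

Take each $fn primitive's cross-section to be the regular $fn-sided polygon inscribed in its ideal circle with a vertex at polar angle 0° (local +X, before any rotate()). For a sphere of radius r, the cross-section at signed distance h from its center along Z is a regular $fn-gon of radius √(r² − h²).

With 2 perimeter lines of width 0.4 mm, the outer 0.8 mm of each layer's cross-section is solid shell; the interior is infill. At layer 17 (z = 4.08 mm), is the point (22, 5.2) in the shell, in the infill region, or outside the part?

infill

At z = 4.08 mm: the cube (footprint 27×16) is included at this height; the r=7 sphere at (2, -0.5) contributes a regular 12-gon of circumradius √(7²−5.58²) = 4.227; the cylinder at (7, 1.5): section is a regular 12-gon, circumradius r=3.5; After the difference (first − rest): starting from the 27×16 cube, the r=7 sphere at (2, -0.5) partially overlaps it — only the 18.24 mm² overlap (of its 53.59 mm²) is removed, clipping the outline; the r=3.5 cylinder at (7, 1.5) partially overlaps it — only the 22.96 mm² overlap (of its 36.75 mm²) is removed, clipping the outline — 1 connected region. Overall, the cross-section is a single solid region. The nearest boundary edge runs (27.00, 16.00)→(27.00, 0.00); distance from the point to it = 5.00 mm. The point is inside the cross-section and 5.00 mm from the nearest boundary — more than the 0.8 mm shell width (2 × 0.4), so it's in the infill interior.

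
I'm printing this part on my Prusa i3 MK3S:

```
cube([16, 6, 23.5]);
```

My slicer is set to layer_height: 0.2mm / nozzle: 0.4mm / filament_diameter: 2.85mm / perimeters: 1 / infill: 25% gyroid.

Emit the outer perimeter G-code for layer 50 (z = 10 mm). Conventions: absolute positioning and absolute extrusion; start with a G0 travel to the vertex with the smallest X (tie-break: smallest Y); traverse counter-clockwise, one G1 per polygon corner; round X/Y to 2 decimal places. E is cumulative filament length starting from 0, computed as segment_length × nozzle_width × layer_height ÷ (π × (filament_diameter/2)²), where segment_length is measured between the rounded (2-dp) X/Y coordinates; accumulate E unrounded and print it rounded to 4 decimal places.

At z = 10 mm: the cube is present — its section is the full 16×6 rectangle. The outline is a single polygon with 4 vertices. Extrusion per mm of travel: 0.4 × 0.2 / (π × 1.425²) = 0.012540. Accumulating E over each segment gives final E = 0.5518.

G0 X0.00 Y0.00 Z10.00
G1 X16.00 Y0.00 E0.2006
G1 X16.00 Y6.00 E0.2759
G1 X0.00 Y6.00 E0.4765
G1 X0.00 Y0.00 E0.5518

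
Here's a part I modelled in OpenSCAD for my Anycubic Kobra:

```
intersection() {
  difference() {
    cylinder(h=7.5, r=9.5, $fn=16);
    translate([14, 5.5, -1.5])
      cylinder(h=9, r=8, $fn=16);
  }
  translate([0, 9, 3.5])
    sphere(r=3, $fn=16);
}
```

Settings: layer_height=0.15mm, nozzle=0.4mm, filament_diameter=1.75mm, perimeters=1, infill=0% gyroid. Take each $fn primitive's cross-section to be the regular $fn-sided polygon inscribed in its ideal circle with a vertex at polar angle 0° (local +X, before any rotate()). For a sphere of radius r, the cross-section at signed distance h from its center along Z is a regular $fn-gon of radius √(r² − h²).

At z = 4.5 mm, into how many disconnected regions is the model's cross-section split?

At z = 4.5 mm: the r=9.5 cylinder contributes a regular 16-gon of circumradius 9.5; the cylinder at (14, 5.5): section is a regular 16-gon, circumradius r=8; Subtracting the remaining from the first: starting from the r=9.5 cylinder, the r=8 cylinder at (14, 5.5) partially overlaps it — only the 12.87 mm² overlap (of its 195.93 mm²) is removed, clipping the outline — 1 connected region; the r=3 sphere at (0, 9) slices to a regular 16-gon of circumradius 2.828 (√(r²−h²) with h=1 from center); Keeping only the common overlap: the r=3 sphere at (0, 9) partially overlaps that combined region; clipping to the common part keeps 13.48 mm² — 1 connected region. The result has 1 disconnected region.

1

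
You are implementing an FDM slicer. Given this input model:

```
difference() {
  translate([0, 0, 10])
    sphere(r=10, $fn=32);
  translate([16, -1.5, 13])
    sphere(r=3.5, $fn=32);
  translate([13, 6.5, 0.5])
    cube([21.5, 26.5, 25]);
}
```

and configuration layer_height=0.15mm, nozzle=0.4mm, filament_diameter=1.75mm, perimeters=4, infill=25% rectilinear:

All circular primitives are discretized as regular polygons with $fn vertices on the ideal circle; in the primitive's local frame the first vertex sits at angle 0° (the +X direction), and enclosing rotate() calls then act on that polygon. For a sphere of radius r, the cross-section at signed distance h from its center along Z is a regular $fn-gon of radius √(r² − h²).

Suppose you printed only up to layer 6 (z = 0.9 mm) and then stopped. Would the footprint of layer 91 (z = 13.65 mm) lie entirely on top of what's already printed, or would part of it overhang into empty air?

part overhangs

Compare the two slices. At z = 0.9: the r=10 sphere contributes a regular 32-gon of circumradius √(10²−9.1²) = 4.146 (area = (32/2)·4.146²·sin(360°/32) = 53.66 mm²); the sphere at (16, -1.5) does not reach this height (|z−center|=12.100 > r=3.5); the 21.5×26.5 cube at (13, 6.5) contributes its full rectangle (area 569.75 mm²); Taking the first minus the rest: starting from the r=10 sphere (53.66 mm²), the 21.5×26.5 cube at (13, 6.5) misses the remaining region (no effect) — area = 53.66 mm². At z = 13.65: the r=10 sphere slices to a regular 32-gon of circumradius 9.310 (√(r²−h²) with h=3.65 from center) (area = (32/2)·9.310²·sin(360°/32) = 270.56 mm²); the sphere at (16, -1.5): section is a regular 32-gon, circumradius = √(r²−h²) = √(3.5²−0.65²) = 3.439 (area = (32/2)·3.439²·sin(360°/32) = 36.92 mm²); the cube at (13, 6.5) is present — its section is the full 21.5×26.5 rectangle (area 569.75 mm²); After the difference (first − rest): starting from the r=10 sphere (270.56 mm²), the r=3.5 sphere at (16, -1.5) misses the remaining region (no effect); the 21.5×26.5 cube at (13, 6.5) misses the remaining region (no effect) — area = 270.56 mm². Checking containment: at z = 13.65 the cross-section extends beyond the z = 0.9 cross-section by about 216.90 mm².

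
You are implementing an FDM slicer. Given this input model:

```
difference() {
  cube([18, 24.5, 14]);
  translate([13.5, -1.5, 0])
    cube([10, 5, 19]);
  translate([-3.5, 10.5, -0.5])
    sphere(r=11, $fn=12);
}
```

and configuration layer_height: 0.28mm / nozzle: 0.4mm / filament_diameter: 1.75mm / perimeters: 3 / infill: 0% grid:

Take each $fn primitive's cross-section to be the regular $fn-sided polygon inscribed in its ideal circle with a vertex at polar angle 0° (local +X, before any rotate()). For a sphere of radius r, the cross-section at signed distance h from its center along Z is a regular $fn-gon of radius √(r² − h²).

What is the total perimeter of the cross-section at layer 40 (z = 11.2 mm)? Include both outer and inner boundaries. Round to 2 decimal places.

At z = 11.2 mm: the 18×24.5 cube contributes its full rectangle (perimeter 85.00 mm); the cube at (13.5, -1.5) is present — its section is the full 10×5 rectangle (perimeter 30.00 mm); the sphere at (-3.5, 10.5) is not intersected at this z (|z−center|=11.700 > r=11); Taking the first minus the rest: starting from the 18×24.5 cube, the 10×5 cube at (13.5, -1.5) partially overlaps it — only the 15.75 mm² overlap (of its 50.00 mm²) is removed, clipping the outline — boundary = 85.00 mm. Overall, the cross-section is a single solid region. Total boundary length (outer) = 85.00 mm.

85.00 mm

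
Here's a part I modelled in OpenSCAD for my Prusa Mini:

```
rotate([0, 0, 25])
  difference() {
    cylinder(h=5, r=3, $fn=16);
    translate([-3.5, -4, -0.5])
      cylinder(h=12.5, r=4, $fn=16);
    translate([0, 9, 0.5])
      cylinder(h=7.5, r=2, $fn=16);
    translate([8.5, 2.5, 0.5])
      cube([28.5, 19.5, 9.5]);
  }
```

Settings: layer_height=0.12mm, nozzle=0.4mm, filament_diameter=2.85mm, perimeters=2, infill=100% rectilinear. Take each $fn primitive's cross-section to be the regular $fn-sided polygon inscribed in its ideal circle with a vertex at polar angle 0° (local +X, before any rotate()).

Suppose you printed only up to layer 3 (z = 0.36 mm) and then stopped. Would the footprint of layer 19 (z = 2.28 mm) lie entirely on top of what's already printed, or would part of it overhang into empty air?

Compare the two slices. At z = 0.36: the r=3 cylinder contributes a regular 16-gon of circumradius 3 (area = (16/2)·3.000²·sin(360°/16) = 27.55 mm²); the r=4 cylinder at (-3.5, -4) contributes a regular 16-gon of circumradius 4 (area = (16/2)·4.000²·sin(360°/16) = 48.98 mm²); the cylinder at (0, 9) is absent (z outside [0.5, 8]); the cube at (8.5, 2.5) is not intersected at this z (z outside [0.5, 10]); After the difference (first − rest): starting from the r=3 cylinder (27.55 mm²), the r=4 cylinder at (-3.5, -4) partially overlaps it — only the 4.75 mm² overlap (of its 48.98 mm²) is removed, clipping the outline — area = 22.80 mm²; (whole slice rotated 25° about Z — lengths, areas and connectivity unchanged). At z = 2.28: the r=3 cylinder gives a regular 16-gon of circumradius 3 (constant along its height) (area = (16/2)·3.000²·sin(360°/16) = 27.55 mm²); the r=4 cylinder at (-3.5, -4) gives a regular 16-gon of circumradius 4 (constant along its height) (area = (16/2)·4.000²·sin(360°/16) = 48.98 mm²); the r=2 cylinder at (0, 9) gives a regular 16-gon of circumradius 2 (constant along its height) (area = (16/2)·2.000²·sin(360°/16) = 12.25 mm²); the cube at (8.5, 2.5) (footprint 28.5×19.5) is included at this height (area 555.75 mm²); Subtracting the remaining from the first: starting from the r=3 cylinder (27.55 mm²), the r=4 cylinder at (-3.5, -4) partially overlaps it — only the 4.75 mm² overlap (of its 48.98 mm²) is removed, clipping the outline; the r=2 cylinder at (0, 9) misses the remaining region (no effect); the 28.5×19.5 cube at (8.5, 2.5) misses the remaining region (no effect) — area = 22.80 mm²; (whole slice rotated 25° about Z — lengths, areas and connectivity unchanged). Checking containment: the cross-section at z = 2.28 is a subset of the cross-section at z = 0.36.

entirely on top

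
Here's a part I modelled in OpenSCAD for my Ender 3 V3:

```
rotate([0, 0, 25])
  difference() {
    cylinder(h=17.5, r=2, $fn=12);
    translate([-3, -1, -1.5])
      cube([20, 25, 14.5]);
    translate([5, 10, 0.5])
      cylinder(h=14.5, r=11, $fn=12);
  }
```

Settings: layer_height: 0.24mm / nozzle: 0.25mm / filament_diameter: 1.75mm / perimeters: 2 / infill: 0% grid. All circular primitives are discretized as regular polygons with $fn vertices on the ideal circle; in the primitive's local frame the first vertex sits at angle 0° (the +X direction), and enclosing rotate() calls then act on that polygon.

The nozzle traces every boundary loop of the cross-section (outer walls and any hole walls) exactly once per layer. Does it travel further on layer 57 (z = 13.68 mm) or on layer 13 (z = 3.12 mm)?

Layer 57 (z = 13.68): the r=2 cylinder contributes a regular 12-gon of circumradius 2 (perimeter = 2·12·2.000·sin(180°/12) = 12.42 mm); the cube at (-3, -1) is not intersected at this z (z outside [-1.5, 13]); the cylinder at (5, 10): section is a regular 12-gon, circumradius r=11 (perimeter = 2·12·11.000·sin(180°/12) = 68.33 mm); Subtracting the remaining from the first: starting from the r=2 cylinder, the r=11 cylinder at (5, 10) partially overlaps it — only the 4.30 mm² overlap (of its 363.00 mm²) is removed, clipping the outline — boundary = 11.34 mm; (whole slice rotated 25° about Z — lengths, areas and connectivity unchanged). So its perimeter = 11.34 mm. Layer 13 (z = 3.12): the r=2 cylinder contributes a regular 12-gon of circumradius 2 (perimeter = 2·12·2.000·sin(180°/12) = 12.42 mm); the cube at (-3, -1) (footprint 20×25) is included at this height (perimeter 90.00 mm); the cylinder at (5, 10): section is a regular 12-gon, circumradius r=11 (perimeter = 2·12·11.000·sin(180°/12) = 68.33 mm); After the difference (first − rest): starting from the r=2 cylinder, the 20×25 cube at (-3, -1) partially overlaps it — only the 9.73 mm² overlap (of its 500.00 mm²) is removed, clipping the outline; the r=11 cylinder at (5, 10) misses the remaining region (no effect) — boundary = 7.61 mm; (whole slice rotated 25° about Z — lengths, areas and connectivity unchanged). So its perimeter = 7.61 mm. Layer 57 is larger (11.34 vs 7.61 mm).

layer 57 (z = 13.68 mm)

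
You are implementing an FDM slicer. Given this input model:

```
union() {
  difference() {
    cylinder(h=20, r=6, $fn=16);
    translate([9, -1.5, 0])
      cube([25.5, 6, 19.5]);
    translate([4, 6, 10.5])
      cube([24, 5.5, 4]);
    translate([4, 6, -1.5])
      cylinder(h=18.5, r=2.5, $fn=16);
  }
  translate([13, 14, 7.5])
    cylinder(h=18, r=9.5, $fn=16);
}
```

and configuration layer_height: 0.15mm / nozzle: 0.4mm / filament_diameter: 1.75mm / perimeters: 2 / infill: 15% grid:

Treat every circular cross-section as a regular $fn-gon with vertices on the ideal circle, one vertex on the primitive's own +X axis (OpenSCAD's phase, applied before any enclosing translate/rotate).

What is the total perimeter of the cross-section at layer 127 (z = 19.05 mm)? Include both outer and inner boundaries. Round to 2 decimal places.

At z = 19.05 mm: the cylinder: section is a regular 16-gon, circumradius r=6 (perimeter = 2·16·6.000·sin(180°/16) = 37.46 mm); the cube at (9, -1.5) (footprint 25.5×6) is included at this height (perimeter 63.00 mm); the cube at (4, 6) is not intersected at this z (z outside [10.5, 14.5]); the cylinder at (4, 6) is absent (z outside [-1.5, 17]); After the difference (first − rest): starting from the r=6 cylinder, the 25.5×6 cube at (9, -1.5) misses the remaining region (no effect) — boundary = 37.46 mm; the r=9.5 cylinder at (13, 14) gives a regular 16-gon of circumradius 9.5 (constant along its height) (perimeter = 2·16·9.500·sin(180°/16) = 59.31 mm); Combining (union): the 2 present regions are separate (no shared area or edge), so areas and boundary lengths simply add and each stays a separate island — boundary = 96.76 mm. Overall, the cross-section has 2 separate islands. Total boundary length (outer) = 96.76 mm.

96.76 mm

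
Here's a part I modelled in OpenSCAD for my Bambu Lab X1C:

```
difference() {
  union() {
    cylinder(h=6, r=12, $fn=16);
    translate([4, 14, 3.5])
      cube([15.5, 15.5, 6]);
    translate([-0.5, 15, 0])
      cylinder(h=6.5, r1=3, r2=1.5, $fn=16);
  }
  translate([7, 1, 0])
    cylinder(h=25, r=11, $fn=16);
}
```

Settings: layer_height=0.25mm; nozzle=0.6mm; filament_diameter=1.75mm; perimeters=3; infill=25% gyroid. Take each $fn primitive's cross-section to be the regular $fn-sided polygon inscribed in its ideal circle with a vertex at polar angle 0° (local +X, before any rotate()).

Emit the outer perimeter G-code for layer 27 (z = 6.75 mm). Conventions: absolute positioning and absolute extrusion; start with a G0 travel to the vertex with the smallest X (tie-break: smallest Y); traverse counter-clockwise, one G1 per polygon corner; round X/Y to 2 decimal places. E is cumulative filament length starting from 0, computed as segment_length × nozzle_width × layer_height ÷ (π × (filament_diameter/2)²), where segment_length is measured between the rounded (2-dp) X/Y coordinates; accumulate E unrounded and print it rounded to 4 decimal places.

At z = 6.75 mm: the cylinder is not intersected at this z (z outside [0, 6]); the 15.5×15.5 cube at (4, 14) contributes its full rectangle; the cone at (-0.5, 15) is not intersected at this z (z outside [0, 6.5]); Combining (union): only the 15.5×15.5 cube at (4, 14) is present, so the union is just that shape — 1 connected region; the cylinder at (7, 1): section is a regular 16-gon, circumradius r=11; Subtracting the remaining from the first: starting from the result so far, the r=11 cylinder at (7, 1) misses the remaining region (no effect) — 1 connected region. The outline is a single polygon with 4 vertices. Extrusion per mm of travel: 0.6 × 0.25 / (π × 0.875²) = 0.062363. Accumulating E over each segment gives final E = 3.8665.

G0 X4.00 Y14.00 Z6.75
G1 X19.50 Y14.00 E0.9666
G1 X19.50 Y29.50 E1.9332
G1 X4.00 Y29.50 E2.8999
G1 X4.00 Y14.00 E3.8665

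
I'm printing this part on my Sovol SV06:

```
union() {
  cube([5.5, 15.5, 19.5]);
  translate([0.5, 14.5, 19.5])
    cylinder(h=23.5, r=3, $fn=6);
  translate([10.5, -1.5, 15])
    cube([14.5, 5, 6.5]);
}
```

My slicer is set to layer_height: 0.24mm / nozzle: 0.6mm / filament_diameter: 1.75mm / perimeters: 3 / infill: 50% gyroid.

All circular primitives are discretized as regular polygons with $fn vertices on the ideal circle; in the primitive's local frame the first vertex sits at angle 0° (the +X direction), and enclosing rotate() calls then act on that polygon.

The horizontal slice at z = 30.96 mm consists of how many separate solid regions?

At z = 30.96 mm: the cube is absent (z outside [0, 19.5]); the r=3 cylinder at (0.5, 14.5) gives a regular 6-gon of circumradius 3 (constant along its height); the cube at (10.5, -1.5) is not intersected at this z (z outside [15, 21.5]); Combining (union): only the r=3 cylinder at (0.5, 14.5) is present, so the union is just that shape — 1 connected region. The result has 1 disconnected region.

1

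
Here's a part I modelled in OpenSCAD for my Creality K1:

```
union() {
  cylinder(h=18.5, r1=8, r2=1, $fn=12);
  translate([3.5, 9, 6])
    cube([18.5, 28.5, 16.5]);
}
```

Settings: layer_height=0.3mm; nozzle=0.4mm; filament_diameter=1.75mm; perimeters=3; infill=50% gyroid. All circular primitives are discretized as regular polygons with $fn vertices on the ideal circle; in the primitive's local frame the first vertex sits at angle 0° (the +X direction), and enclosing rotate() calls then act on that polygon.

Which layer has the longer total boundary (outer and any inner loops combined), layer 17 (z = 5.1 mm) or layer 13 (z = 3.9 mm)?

Layer 17 (z = 5.1): the cone (r1=8→r2=1) has section circumradius 6.070 here — a regular 12-gon (perimeter = 2·12·6.070·sin(180°/12) = 37.71 mm); the cube at (3.5, 9) is not intersected at this z (z outside [6, 22.5]); Taking the union: only the cone is present, so the union is just that shape — boundary = 37.71 mm. So its perimeter = 37.71 mm. Layer 13 (z = 3.9): the cone (r1=8→r2=1) has section circumradius 6.524 here — a regular 12-gon (perimeter = 2·12·6.524·sin(180°/12) = 40.53 mm); the cube at (3.5, 9) does not reach this height (z outside [6, 22.5]); Combining (union): only the cone is present, so the union is just that shape — boundary = 40.53 mm. So its perimeter = 40.53 mm. Layer 13 is larger (40.53 vs 37.71 mm).

layer 13 (z = 3.9 mm)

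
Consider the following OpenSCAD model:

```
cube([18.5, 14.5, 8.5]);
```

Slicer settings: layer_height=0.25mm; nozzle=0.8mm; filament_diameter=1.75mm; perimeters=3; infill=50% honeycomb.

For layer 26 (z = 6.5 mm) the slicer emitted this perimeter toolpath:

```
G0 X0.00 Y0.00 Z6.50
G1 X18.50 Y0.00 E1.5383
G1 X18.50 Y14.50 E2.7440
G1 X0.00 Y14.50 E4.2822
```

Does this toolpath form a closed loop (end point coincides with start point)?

Start point (G0): (0.00, 0.00). End point (last G1): the path does not return to the start — open.

no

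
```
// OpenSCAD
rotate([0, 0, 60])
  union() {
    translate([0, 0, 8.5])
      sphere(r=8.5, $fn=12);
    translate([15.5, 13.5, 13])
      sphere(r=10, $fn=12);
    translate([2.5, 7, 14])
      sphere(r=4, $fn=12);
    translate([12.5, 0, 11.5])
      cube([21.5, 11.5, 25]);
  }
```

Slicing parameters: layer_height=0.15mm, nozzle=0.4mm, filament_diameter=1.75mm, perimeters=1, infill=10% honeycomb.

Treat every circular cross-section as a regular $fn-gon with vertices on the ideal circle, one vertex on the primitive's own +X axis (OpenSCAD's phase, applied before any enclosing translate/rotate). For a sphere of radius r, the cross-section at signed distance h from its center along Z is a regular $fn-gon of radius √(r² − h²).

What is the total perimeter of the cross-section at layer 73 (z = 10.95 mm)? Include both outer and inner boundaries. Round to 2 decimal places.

At z = 10.95 mm: the sphere: section is a regular 12-gon, circumradius = √(r²−h²) = √(8.5²−2.45²) = 8.139 (perimeter = 2·12·8.139·sin(180°/12) = 50.56 mm); the r=10 sphere at (15.5, 13.5) slices to a regular 12-gon of circumradius 9.788 (√(r²−h²) with h=2.05 from center) (perimeter = 2·12·9.788·sin(180°/12) = 60.80 mm); the sphere at (2.5, 7): section is a regular 12-gon, circumradius = √(r²−h²) = √(4²−3.05²) = 2.588 (perimeter = 2·12·2.588·sin(180°/12) = 16.08 mm); the cube at (12.5, 0) does not reach this height (z outside [11.5, 36.5]); Merging all regions: the regions partially overlap (shared area 12.03 mm²), so the edge portions inside another operand are dropped and the merged outline is re-measured after clipping — boundary = 113.91 mm; (rotated 60° about Z; rotation is an isometry so areas/perimeters/island counts are preserved). Overall, the cross-section has 2 separate islands. Total boundary length (outer) = 113.91 mm.

113.91 mm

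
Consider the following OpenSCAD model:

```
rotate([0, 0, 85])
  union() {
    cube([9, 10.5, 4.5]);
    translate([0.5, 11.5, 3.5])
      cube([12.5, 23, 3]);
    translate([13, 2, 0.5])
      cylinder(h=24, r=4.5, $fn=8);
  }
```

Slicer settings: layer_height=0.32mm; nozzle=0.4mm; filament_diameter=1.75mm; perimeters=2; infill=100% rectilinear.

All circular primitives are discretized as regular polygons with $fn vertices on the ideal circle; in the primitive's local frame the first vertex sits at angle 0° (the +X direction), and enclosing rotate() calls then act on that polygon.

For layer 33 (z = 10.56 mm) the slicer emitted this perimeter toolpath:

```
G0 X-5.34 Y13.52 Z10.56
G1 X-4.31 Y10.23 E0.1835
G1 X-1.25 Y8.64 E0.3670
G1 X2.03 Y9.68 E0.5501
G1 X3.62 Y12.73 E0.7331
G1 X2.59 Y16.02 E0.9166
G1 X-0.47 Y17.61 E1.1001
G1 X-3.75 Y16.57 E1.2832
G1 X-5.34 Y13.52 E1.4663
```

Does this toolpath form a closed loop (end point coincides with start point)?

yes

Start point (G0): (-5.34, 13.52). End point (last G1): the path returns to the start — closed.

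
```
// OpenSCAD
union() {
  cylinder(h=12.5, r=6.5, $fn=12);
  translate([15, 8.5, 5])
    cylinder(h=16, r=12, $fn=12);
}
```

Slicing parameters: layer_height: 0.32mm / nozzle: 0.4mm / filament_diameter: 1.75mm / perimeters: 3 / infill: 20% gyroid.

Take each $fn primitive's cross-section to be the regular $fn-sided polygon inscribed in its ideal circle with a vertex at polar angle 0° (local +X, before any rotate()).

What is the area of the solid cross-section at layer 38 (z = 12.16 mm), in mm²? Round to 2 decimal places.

555.79 mm²

At z = 12.16 mm: the cylinder: section is a regular 12-gon, circumradius r=6.5 (area = (12/2)·6.500²·sin(360°/12) = 126.75 mm²); the r=12 cylinder at (15, 8.5) gives a regular 12-gon of circumradius 12 (constant along its height) (area = (12/2)·12.000²·sin(360°/12) = 432.00 mm²); Merging all regions: the regions partially overlap — summed areas 558.75 mm² minus the doubly-counted overlap 2.96 mm² gives 555.79 mm² — area = 555.79 mm². Overall, the cross-section is a single solid region. Net area = 555.79 mm².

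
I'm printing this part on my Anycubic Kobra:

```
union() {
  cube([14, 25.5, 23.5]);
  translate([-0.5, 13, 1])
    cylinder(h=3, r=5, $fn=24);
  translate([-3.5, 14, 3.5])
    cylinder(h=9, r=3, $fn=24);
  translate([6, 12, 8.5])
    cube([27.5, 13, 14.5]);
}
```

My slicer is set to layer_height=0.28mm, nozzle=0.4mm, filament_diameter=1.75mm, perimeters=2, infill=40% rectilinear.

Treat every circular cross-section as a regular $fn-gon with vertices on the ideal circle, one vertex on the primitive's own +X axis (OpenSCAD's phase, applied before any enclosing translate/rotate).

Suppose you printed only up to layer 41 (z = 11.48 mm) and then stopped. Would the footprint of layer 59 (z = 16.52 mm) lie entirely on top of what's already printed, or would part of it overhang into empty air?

entirely on top

Compare the two slices. At z = 11.48: the cube is present — its section is the full 14×25.5 rectangle (area 357.00 mm²); the cylinder at (-0.5, 13) does not reach this height (z outside [1, 4]); the r=3 cylinder at (-3.5, 14) gives a regular 24-gon of circumradius 3 (constant along its height) (area = (24/2)·3.000²·sin(360°/24) = 27.95 mm²); the cube at (6, 12) (footprint 27.5×13) is included at this height (area 357.50 mm²); Combining (union): the regions partially overlap — summed areas 742.45 mm² minus the doubly-counted overlap 104.00 mm² gives 638.45 mm² — area = 638.45 mm². At z = 16.52: the cube is present — its section is the full 14×25.5 rectangle (area 357.00 mm²); the cylinder at (-0.5, 13) is absent (z outside [1, 4]); the cylinder at (-3.5, 14) is absent (z outside [3.5, 12.5]); the cube at (6, 12) is present — its section is the full 27.5×13 rectangle (area 357.50 mm²); Merging all regions: the regions partially overlap — summed areas 714.50 mm² minus the doubly-counted overlap 104.00 mm² gives 610.50 mm² — area = 610.50 mm². Checking containment: the cross-section at z = 16.52 is a subset of the cross-section at z = 11.48.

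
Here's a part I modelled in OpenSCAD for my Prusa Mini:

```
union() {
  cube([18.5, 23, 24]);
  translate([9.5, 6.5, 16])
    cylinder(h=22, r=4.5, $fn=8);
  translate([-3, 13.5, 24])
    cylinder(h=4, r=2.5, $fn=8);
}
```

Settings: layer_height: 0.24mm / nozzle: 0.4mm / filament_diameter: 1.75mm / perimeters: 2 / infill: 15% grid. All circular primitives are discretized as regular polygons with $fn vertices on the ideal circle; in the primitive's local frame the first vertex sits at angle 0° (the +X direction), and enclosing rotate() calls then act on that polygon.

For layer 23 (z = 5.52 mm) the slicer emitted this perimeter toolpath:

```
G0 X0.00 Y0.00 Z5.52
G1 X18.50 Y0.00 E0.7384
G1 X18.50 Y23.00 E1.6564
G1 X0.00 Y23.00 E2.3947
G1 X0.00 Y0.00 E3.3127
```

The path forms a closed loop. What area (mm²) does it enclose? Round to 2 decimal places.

425.50 mm²

Apply the shoelace formula to the sequence of (X, Y) vertices; enclosed area = 425.50 mm².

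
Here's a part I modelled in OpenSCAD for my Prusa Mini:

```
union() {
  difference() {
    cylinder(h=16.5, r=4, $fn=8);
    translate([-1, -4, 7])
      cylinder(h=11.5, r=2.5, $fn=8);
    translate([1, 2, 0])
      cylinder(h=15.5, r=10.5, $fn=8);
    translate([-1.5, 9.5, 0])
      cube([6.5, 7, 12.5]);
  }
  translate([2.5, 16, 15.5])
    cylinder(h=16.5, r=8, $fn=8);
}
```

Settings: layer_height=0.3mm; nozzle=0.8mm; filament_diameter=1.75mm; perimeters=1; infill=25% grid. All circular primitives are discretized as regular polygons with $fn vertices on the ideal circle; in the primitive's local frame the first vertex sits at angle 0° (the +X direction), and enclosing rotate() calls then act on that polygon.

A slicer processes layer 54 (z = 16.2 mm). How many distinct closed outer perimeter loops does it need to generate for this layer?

At z = 16.2 mm: the r=4 cylinder gives a regular 8-gon of circumradius 4 (constant along its height); the r=2.5 cylinder at (-1, -4) contributes a regular 8-gon of circumradius 2.5; the cylinder at (1, 2) is not intersected at this z (z outside [0, 15.5]); the cube at (-1.5, 9.5) is not intersected at this z (z outside [0, 12.5]); After the difference (first − rest): starting from the r=4 cylinder, the r=2.5 cylinder at (-1, -4) partially overlaps it — only the 6.26 mm² overlap (of its 17.68 mm²) is removed, clipping the outline — 1 connected region; the r=8 cylinder at (2.5, 16) contributes a regular 8-gon of circumradius 8; Combining (union): the 2 present regions are separate (no shared area or edge), so areas and boundary lengths simply add and each stays a separate island — 2 connected regions. The result has 2 disconnected regions.

2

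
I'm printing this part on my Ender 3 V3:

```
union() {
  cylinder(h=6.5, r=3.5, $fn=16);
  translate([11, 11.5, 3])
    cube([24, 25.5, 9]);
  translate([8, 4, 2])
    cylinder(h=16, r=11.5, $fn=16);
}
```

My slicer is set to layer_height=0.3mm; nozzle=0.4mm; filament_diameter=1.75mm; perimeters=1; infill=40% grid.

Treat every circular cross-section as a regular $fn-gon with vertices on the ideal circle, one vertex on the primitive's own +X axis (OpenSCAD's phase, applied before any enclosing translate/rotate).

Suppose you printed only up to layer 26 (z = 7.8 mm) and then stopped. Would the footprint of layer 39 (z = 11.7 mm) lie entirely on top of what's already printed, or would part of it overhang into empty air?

entirely on top

Compare the two slices. At z = 7.8: the cylinder does not reach this height (z outside [0, 6.5]); the cube at (11, 11.5) (footprint 24×25.5) is included at this height (area 612.00 mm²); the r=11.5 cylinder at (8, 4) contributes a regular 16-gon of circumradius 11.5 (area = (16/2)·11.500²·sin(360°/16) = 404.88 mm²); Merging all regions: the regions partially overlap — summed areas 1016.88 mm² minus the doubly-counted overlap 11.71 mm² gives 1005.17 mm² — area = 1005.17 mm². At z = 11.7: the cylinder is absent (z outside [0, 6.5]); the cube at (11, 11.5) is present — its section is the full 24×25.5 rectangle (area 612.00 mm²); the cylinder at (8, 4): section is a regular 16-gon, circumradius r=11.5 (area = (16/2)·11.500²·sin(360°/16) = 404.88 mm²); Merging all regions: the regions partially overlap — summed areas 1016.88 mm² minus the doubly-counted overlap 11.71 mm² gives 1005.17 mm² — area = 1005.17 mm². Checking containment: the cross-section at z = 11.7 is a subset of the cross-section at z = 7.8.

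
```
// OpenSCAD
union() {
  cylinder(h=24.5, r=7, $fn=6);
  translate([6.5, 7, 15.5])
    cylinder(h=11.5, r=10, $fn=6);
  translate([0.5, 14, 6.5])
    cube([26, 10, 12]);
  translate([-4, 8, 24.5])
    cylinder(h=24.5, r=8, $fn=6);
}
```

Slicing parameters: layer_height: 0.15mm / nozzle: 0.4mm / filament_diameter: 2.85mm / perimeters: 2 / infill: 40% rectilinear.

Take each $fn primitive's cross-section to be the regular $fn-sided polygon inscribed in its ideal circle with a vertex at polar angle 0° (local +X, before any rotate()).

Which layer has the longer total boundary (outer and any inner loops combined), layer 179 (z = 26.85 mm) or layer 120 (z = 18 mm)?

layer 120 (z = 18 mm)

Layer 179 (z = 26.85): the cylinder does not reach this height (z outside [0, 24.5]); the r=10 cylinder at (6.5, 7) contributes a regular 6-gon of circumradius 10 (perimeter = 2·6·10.000·sin(180°/6) = 60.00 mm); the cube at (0.5, 14) is not intersected at this z (z outside [6.5, 18.5]); the cylinder at (-4, 8): section is a regular 6-gon, circumradius r=8 (perimeter = 2·6·8.000·sin(180°/6) = 48.00 mm); Combining (union): the regions partially overlap (shared area 48.42 mm²), so the edge portions inside another operand are dropped and the merged outline is re-measured after clipping — boundary = 78.08 mm. So its perimeter = 78.08 mm. Layer 120 (z = 18): the r=7 cylinder contributes a regular 6-gon of circumradius 7 (perimeter = 2·6·7.000·sin(180°/6) = 42.00 mm); the r=10 cylinder at (6.5, 7) contributes a regular 6-gon of circumradius 10 (perimeter = 2·6·10.000·sin(180°/6) = 60.00 mm); the cube at (0.5, 14) is present — its section is the full 26×10 rectangle (perimeter 72.00 mm); the cylinder at (-4, 8) is absent (z outside [24.5, 49]); Merging all regions: the regions partially overlap (shared area 66.48 mm²), so the edge portions inside another operand are dropped and the merged outline is re-measured after clipping — boundary = 119.41 mm. So its perimeter = 119.41 mm. Layer 120 is larger (119.41 vs 78.08 mm).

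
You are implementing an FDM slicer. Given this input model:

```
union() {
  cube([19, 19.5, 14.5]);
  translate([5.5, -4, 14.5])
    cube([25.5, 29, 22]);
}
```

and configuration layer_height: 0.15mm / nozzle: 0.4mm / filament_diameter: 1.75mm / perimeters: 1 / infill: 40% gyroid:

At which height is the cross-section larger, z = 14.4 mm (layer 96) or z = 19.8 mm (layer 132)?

Layer 96 (z = 14.4): the 19×19.5 cube contributes its full rectangle (area 370.50 mm²); the cube at (5.5, -4) is not intersected at this z (z outside [14.5, 36.5]); Taking the union: only the 19×19.5 cube is present, so the union is just that shape — area = 370.50 mm². So its area = 370.50 mm². Layer 132 (z = 19.8): the cube is not intersected at this z (z outside [0, 14.5]); the 25.5×29 cube at (5.5, -4) contributes its full rectangle (area 739.50 mm²); Merging all regions: only the 25.5×29 cube at (5.5, -4) is present, so the union is just that shape — area = 739.50 mm². So its area = 739.50 mm². Layer 132 is larger (739.50 vs 370.50 mm²).

layer 132 (z = 19.8 mm)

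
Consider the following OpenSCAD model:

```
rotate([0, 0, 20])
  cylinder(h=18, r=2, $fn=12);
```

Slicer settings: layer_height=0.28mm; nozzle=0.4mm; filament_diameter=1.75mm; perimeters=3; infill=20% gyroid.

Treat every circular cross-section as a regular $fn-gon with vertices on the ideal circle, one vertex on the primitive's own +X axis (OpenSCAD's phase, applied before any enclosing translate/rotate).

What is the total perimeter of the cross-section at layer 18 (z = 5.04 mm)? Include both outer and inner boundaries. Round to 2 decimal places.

At z = 5.04 mm: the cylinder: section is a regular 12-gon, circumradius r=2 (perimeter = 2·12·2.000·sin(180°/12) = 12.42 mm); (rotated 20° about Z; rotation is an isometry so areas/perimeters/island counts are preserved). Overall, the cross-section is a single solid region. Total boundary length (outer) = 12.42 mm.

12.42 mm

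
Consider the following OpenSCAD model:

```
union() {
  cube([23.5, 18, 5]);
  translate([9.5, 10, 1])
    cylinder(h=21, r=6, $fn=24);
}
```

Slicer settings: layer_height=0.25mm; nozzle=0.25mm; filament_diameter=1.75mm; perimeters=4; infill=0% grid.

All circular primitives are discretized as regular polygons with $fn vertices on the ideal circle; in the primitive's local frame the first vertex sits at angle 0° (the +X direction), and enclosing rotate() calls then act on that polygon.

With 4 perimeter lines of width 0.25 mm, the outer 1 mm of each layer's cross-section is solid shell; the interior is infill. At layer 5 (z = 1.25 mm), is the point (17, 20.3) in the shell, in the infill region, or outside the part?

outside

At z = 1.25 mm: the cube (footprint 23.5×18) is included at this height; the cylinder at (9.5, 10): section is a regular 24-gon, circumradius r=6; Combining (union): the r=6 cylinder at (9.5, 10) lies entirely inside the 23.5×18 cube, so the union is just the 23.5×18 cube — 1 connected region. Overall, the cross-section is a single solid region. The nearest boundary edge runs (0.00, 18.00)→(23.50, 18.00); distance from the point to it = 2.30 mm. The point is not inside any of the regions above, so it lies outside the cross-section (2.30 mm from the nearest boundary).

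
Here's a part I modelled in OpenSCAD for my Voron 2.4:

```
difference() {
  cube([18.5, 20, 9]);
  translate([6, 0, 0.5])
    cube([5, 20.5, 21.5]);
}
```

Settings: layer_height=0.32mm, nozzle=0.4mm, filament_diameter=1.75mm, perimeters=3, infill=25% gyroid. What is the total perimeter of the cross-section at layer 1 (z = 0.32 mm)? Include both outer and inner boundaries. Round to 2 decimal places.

At z = 0.32 mm: the 18.5×20 cube contributes its full rectangle (perimeter 77.00 mm); the cube at (6, 0) is not intersected at this z (z outside [0.5, 22]); Taking the first minus the rest: none of the subtracted shapes is present at this height, so the 18.5×20 cube is unchanged — boundary = 77.00 mm. Overall, the cross-section is a single solid region. Total boundary length (outer) = 77.00 mm.

77.00 mm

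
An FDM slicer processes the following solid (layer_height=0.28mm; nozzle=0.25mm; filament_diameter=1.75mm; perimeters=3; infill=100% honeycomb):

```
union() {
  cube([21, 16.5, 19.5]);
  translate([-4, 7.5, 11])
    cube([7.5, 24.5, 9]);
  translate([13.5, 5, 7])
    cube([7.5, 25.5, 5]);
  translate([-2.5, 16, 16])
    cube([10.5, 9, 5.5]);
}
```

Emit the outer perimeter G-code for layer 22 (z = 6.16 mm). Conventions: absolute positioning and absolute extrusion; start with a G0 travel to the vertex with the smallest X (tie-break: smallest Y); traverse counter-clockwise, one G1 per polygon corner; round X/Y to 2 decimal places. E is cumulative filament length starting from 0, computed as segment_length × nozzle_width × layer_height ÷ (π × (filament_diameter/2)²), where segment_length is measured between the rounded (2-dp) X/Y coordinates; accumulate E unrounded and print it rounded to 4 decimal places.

At z = 6.16 mm: the cube is present — its section is the full 21×16.5 rectangle; the cube at (-4, 7.5) is not intersected at this z (z outside [11, 20]); the cube at (13.5, 5) is absent (z outside [7, 12]); the cube at (-2.5, 16) is not intersected at this z (z outside [16, 21.5]); Merging all regions: only the 21×16.5 cube is present, so the union is just that shape — 1 connected region. The outline is a single polygon with 4 vertices. Extrusion per mm of travel: 0.25 × 0.28 / (π × 0.875²) = 0.029103. Accumulating E over each segment gives final E = 2.1827.

G0 X0.00 Y0.00 Z6.16
G1 X21.00 Y0.00 E0.6112
G1 X21.00 Y16.50 E1.0913
G1 X0.00 Y16.50 E1.7025
G1 X0.00 Y0.00 E2.1827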